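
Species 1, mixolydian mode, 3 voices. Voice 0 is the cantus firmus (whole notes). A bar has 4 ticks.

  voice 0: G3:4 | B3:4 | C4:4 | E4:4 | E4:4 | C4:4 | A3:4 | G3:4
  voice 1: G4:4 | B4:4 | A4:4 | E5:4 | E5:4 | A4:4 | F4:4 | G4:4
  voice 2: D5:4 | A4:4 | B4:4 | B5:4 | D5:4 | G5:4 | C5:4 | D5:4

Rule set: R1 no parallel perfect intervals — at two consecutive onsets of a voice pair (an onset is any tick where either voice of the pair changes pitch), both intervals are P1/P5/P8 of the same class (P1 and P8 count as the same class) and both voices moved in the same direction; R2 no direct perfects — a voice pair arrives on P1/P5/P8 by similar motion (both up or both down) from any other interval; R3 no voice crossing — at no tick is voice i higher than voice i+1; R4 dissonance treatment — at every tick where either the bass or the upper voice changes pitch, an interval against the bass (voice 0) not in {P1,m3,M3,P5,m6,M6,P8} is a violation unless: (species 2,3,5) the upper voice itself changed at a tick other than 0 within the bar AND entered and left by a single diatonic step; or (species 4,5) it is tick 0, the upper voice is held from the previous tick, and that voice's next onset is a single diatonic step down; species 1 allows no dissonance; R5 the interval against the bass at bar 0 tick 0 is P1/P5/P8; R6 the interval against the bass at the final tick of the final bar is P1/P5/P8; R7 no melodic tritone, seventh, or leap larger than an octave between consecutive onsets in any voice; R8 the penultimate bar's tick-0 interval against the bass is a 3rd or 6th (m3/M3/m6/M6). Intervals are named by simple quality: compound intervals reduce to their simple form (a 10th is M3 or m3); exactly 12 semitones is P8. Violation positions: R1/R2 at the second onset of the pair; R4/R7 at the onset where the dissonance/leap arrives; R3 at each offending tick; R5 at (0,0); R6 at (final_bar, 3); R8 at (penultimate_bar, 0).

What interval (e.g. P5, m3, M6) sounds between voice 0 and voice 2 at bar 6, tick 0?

m3

voice 0=A3 voice 2=C5 -> m3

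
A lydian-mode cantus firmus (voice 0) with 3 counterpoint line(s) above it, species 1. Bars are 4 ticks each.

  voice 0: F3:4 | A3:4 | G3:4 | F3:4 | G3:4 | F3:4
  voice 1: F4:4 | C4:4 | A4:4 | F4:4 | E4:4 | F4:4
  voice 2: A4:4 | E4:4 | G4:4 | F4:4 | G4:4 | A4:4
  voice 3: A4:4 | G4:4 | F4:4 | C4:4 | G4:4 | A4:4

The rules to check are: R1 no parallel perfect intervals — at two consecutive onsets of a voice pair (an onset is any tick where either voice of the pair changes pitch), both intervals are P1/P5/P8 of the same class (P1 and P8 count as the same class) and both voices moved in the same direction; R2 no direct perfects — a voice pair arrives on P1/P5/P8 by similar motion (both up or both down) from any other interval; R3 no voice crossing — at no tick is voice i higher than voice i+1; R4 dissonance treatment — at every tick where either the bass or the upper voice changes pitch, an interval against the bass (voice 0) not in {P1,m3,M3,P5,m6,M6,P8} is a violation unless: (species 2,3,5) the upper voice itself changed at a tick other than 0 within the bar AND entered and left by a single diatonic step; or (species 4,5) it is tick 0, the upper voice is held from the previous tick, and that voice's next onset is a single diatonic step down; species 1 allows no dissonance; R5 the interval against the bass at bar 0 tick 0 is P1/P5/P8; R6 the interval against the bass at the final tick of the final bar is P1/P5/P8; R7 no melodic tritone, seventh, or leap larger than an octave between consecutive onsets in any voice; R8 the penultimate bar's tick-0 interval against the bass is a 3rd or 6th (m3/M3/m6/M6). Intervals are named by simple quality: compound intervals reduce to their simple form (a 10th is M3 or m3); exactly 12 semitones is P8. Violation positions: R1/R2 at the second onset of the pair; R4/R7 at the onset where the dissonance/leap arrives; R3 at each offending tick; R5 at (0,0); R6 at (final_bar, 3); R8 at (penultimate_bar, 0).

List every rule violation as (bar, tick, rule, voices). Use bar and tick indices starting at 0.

bar 0: v0=F3 v1=F4 v2=A4 v3=A4 downbeat M3
bar 1: v0=A3 v1=C4 v2=E4 v3=G4 downbeat m7
bar 2: v0=G3 v1=A4 v2=G4 v3=F4 downbeat m7
bar 3: v0=F3 v1=F4 v2=F4 v3=C4 downbeat P5
bar 4: v0=G3 v1=E4 v2=G4 v3=G4 downbeat P8
bar 5: v0=F3 v1=F4 v2=A4 v3=A4 downbeat M3
  -> R5 @ bar 0 tick 0 v(0, 2): opens on M3
  -> R5 @ bar 0 tick 0 v(0, 3): opens on M3
  -> R2 @ bar 1 tick 0 v(1, 3): F4/A4 M3 -> C4/G4 P5 similar
  -> R4 @ bar 1 tick 0 v(0, 3): A3/G4 m7 untreated
  -> R3 @ bar 2 tick 0 v(1, 2): A4 above G4
  -> R3 @ bar 2 tick 0 v(2, 3): G4 above F4
  -> R4 @ bar 2 tick 0 v(0, 1): G3/A4 M2 untreated
  -> R4 @ bar 2 tick 0 v(0, 3): G3/F4 m7 untreated
  -> R3 @ bar 2 tick 1 v(1, 2): A4 above G4
  -> R3 @ bar 2 tick 1 v(2, 3): G4 above F4
  -> R3 @ bar 2 tick 2 v(1, 2): A4 above G4
  -> R3 @ bar 2 tick 2 v(2, 3): G4 above F4
  -> R3 @ bar 2 tick 3 v(1, 2): A4 above G4
  -> R3 @ bar 2 tick 3 v(2, 3): G4 above F4
  -> R1 @ bar 3 tick 0 v(0, 2): G3/G4 P8 -> F3/F4 P8 similar
  -> R2 @ bar 3 tick 0 v(0, 1): G3/A4 M2 -> F3/F4 P8 similar
  -> R2 @ bar 3 tick 0 v(0, 3): G3/F4 m7 -> F3/C4 P5 similar
  -> R2 @ bar 3 tick 0 v(1, 2): A4/G4 M2 -> F4/F4 P1 similar
  -> R3 @ bar 3 tick 0 v(2, 3): F4 above C4
  -> R3 @ bar 3 tick 1 v(2, 3): F4 above C4
  -> R3 @ bar 3 tick 2 v(2, 3): F4 above C4
  -> R3 @ bar 3 tick 3 v(2, 3): F4 above C4
  -> R1 @ bar 4 tick 0 v(0, 2): F3/F4 P8 -> G3/G4 P8 similar
  -> R2 @ bar 4 tick 0 v(0, 3): F3/C4 P5 -> G3/G4 P8 similar
  -> R2 @ bar 4 tick 0 v(2, 3): F4/C4 P4 -> G4/G4 P1 similar
  -> R8 @ bar 4 tick 0 v(0, 2): penult P8 not 3rd/6th
  -> R8 @ bar 4 tick 0 v(0, 3): penult P8 not 3rd/6th
  -> R1 @ bar 5 tick 0 v(2, 3): G4/G4 P1 -> A4/A4 P1 similar
  -> R6 @ bar 5 tick 3 v(0, 2): closes on M3
  -> R6 @ bar 5 tick 3 v(0, 3): closes on M3

(0, 0, R5, (0, 2))
(0, 0, R5, (0, 3))
(1, 0, R2, (1, 3))
(1, 0, R4, (0, 3))
(2, 0, R3, (1, 2))
(2, 0, R3, (2, 3))
(2, 0, R4, (0, 1))
(2, 0, R4, (0, 3))
(2, 1, R3, (1, 2))
(2, 1, R3, (2, 3))
(2, 2, R3, (1, 2))
(2, 2, R3, (2, 3))
(2, 3, R3, (1, 2))
(2, 3, R3, (2, 3))
(3, 0, R1, (0, 2))
(3, 0, R2, (0, 1))
(3, 0, R2, (0, 3))
(3, 0, R2, (1, 2))
(3, 0, R3, (2, 3))
(3, 1, R3, (2, 3))
(3, 2, R3, (2, 3))
(3, 3, R3, (2, 3))
(4, 0, R1, (0, 2))
(4, 0, R2, (0, 3))
(4, 0, R2, (2, 3))
(4, 0, R8, (0, 2))
(4, 0, R8, (0, 3))
(5, 0, R1, (2, 3))
(5, 3, R6, (0, 2))
(5, 3, R6, (0, 3))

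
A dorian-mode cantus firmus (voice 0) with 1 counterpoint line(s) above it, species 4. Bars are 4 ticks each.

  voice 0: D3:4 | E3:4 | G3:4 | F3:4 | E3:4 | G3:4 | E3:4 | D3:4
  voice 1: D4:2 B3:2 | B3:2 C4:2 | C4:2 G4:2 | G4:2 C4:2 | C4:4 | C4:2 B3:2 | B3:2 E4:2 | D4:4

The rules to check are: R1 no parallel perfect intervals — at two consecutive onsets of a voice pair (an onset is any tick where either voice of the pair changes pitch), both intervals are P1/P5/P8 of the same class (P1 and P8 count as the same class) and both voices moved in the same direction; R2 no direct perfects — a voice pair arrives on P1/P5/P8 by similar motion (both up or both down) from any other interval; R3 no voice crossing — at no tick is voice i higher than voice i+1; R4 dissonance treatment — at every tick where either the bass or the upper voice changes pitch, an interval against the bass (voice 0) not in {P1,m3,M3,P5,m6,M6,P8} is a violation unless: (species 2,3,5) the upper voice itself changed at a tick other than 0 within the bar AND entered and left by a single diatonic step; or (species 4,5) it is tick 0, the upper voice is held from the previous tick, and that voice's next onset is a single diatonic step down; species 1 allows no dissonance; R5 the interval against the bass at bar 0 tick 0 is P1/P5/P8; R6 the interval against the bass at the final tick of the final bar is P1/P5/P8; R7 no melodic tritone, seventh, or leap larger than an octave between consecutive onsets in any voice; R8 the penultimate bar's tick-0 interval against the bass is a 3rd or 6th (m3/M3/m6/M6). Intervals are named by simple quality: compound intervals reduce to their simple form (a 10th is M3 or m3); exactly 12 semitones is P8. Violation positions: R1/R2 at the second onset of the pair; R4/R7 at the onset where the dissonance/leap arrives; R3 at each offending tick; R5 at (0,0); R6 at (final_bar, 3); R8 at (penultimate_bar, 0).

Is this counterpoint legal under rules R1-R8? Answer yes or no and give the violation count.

No (4 violations)

bar 0: v0=D3 v1=D4 (P8)
bar 1: v0=E3 v1=B3 (P5)
bar 2: v0=G3 v1=C4 (P4)
bar 3: v0=F3 v1=G4 (M2)
bar 4: v0=E3 v1=C4 (m6)
bar 5: v0=G3 v1=C4 (P4)
bar 6: v0=E3 v1=B3 (P5)
bar 7: v0=D3 v1=D4 (P8)
  R4 @ bar2.0: G3/C4 P4 untreated
  R4 @ bar3.0: F3/G4 M2 untreated
  R8 @ bar6.0: penult P5 not 3rd/6th
  R1 @ bar7.0: E3/E4 P8 -> D3/D4 P8 similar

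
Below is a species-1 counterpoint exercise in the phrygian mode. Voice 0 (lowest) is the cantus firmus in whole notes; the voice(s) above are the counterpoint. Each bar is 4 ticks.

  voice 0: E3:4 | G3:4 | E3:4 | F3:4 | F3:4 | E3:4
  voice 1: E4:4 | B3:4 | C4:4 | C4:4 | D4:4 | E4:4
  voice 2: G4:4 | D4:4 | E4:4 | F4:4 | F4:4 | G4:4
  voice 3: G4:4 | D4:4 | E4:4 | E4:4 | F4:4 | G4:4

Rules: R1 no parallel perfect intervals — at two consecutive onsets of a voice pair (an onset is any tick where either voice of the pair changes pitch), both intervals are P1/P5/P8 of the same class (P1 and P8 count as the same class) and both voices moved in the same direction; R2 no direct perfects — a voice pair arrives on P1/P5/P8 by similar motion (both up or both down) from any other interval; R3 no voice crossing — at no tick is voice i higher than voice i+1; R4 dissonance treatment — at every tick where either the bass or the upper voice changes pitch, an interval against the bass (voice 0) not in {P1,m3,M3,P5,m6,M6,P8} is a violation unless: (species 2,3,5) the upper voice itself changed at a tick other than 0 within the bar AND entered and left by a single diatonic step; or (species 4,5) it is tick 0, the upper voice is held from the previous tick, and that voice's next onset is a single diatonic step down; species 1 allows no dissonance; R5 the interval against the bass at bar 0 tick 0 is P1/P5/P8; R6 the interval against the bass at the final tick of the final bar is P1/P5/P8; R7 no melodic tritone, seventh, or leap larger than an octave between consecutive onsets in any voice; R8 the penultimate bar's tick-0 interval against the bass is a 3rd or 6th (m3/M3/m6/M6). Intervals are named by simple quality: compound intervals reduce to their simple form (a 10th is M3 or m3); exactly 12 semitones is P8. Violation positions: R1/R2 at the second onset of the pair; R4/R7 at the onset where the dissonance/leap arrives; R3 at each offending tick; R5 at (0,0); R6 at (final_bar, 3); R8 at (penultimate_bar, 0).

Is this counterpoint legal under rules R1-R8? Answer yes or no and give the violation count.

No (15 violations)

bar 0: v0=E3 v1=E4 v2=G4 v3=G4 (m3)
bar 1: v0=G3 v1=B3 v2=D4 v3=D4 (P5)
bar 2: v0=E3 v1=C4 v2=E4 v3=E4 (P8)
bar 3: v0=F3 v1=C4 v2=F4 v3=E4 (M7)
bar 4: v0=F3 v1=D4 v2=F4 v3=F4 (P8)
bar 5: v0=E3 v1=E4 v2=G4 v3=G4 (m3)
  R5 @ bar0.0: opens on m3
  R5 @ bar0.0: opens on m3
  R1 @ bar1.0: G4/G4 P1 -> D4/D4 P1 similar
  R1 @ bar2.0: D4/D4 P1 -> E4/E4 P1 similar
  R1 @ bar3.0: E3/E4 P8 -> F3/F4 P8 similar
  R3 @ bar3.0: F4 above E4
  R4 @ bar3.0: F3/E4 M7 untreated
  R3 @ bar3.1: F4 above E4
  R3 @ bar3.2: F4 above E4
  R3 @ bar3.3: F4 above E4
  R8 @ bar4.0: penult P8 not 3rd/6th
  R8 @ bar4.0: penult P8 not 3rd/6th
  R1 @ bar5.0: F4/F4 P1 -> G4/G4 P1 similar
  R6 @ bar5.3: closes on m3
  R6 @ bar5.3: closes on m3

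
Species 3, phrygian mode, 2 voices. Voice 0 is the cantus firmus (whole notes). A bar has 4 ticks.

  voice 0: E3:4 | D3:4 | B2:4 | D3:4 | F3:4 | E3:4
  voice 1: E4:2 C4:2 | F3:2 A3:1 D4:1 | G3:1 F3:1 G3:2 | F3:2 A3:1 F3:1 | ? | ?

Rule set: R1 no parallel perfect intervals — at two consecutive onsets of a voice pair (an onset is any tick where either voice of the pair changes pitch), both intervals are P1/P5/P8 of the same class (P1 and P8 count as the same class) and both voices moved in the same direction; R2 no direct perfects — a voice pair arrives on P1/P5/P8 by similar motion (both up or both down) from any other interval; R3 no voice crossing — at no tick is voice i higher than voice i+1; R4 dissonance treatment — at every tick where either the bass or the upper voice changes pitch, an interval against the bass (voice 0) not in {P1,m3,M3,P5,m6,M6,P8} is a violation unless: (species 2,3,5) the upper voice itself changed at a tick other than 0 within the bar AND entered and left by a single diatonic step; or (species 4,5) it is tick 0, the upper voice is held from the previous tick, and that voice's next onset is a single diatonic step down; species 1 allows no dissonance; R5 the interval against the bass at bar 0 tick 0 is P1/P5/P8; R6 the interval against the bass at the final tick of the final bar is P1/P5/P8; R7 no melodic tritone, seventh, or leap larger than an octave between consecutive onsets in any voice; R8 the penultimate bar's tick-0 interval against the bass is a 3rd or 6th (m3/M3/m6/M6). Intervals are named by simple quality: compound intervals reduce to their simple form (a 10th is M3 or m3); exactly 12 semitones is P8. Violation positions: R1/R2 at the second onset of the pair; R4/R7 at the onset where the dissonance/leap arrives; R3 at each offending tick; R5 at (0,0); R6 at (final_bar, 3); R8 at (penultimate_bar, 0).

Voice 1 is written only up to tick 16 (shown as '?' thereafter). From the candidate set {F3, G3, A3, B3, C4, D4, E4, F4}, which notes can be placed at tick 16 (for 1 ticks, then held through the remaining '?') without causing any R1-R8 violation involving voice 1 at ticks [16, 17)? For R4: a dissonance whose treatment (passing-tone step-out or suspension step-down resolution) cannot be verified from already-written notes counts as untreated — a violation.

{A3, D4}

F3: violates R8
G3: violates R4,R8
A3: legal
B3: violates R4,R7,R8
C4: violates R2,R8
D4: legal
E4: violates R4,R7,R8
F4: violates R2,R8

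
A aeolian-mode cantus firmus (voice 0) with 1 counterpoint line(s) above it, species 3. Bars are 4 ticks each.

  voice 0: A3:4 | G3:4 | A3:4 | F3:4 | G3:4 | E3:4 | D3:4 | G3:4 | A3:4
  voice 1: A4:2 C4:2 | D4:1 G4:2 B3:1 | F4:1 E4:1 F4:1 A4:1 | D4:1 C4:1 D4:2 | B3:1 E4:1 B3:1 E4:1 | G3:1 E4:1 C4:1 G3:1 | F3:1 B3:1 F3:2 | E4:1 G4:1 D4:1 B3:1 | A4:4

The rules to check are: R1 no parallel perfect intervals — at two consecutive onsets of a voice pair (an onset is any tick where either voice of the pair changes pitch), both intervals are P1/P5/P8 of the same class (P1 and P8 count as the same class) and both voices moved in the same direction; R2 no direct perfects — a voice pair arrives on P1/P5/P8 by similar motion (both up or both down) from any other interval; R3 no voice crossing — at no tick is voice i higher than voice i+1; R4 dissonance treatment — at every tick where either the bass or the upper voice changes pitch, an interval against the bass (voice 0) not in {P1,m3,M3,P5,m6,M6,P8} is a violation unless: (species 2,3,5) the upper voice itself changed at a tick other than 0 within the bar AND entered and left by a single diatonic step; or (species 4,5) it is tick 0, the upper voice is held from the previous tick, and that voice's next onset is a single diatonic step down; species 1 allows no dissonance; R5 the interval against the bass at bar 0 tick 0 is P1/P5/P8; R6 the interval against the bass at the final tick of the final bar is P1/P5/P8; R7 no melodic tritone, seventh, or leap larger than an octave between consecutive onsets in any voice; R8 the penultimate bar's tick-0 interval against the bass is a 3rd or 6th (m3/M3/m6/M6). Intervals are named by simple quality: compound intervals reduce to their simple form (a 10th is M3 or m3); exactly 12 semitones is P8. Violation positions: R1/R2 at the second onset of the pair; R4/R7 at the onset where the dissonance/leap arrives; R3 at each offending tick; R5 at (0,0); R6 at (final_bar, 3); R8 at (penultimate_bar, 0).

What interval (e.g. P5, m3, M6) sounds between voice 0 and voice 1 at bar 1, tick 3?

voice 0=G3 voice 1=B3 -> M3

M3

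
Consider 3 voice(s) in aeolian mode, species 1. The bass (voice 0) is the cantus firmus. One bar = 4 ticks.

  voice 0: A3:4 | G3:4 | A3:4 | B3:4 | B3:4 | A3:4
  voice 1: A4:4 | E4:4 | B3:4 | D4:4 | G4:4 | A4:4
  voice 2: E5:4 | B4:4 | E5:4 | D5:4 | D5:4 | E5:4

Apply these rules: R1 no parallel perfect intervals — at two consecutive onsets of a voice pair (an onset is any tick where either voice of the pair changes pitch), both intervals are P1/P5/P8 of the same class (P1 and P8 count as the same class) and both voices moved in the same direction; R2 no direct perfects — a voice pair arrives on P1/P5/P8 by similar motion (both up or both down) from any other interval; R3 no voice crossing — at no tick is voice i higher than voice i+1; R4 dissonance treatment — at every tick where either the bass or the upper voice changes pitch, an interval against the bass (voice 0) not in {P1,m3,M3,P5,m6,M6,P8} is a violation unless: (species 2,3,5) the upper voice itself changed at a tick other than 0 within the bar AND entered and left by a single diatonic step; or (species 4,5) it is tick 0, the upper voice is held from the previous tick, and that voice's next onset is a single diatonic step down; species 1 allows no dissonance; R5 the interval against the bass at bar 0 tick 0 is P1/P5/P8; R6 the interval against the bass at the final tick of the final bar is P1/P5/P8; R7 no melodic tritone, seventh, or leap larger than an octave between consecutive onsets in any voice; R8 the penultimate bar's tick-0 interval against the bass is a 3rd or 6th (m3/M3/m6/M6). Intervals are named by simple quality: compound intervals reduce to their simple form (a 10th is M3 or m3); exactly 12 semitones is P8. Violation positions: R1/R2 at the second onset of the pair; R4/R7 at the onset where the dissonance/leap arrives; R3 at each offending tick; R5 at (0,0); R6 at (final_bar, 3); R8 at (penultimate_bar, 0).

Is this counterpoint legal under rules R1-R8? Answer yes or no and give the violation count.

bar 0: v0=A3 v1=A4 v2=E5 (P5)
bar 1: v0=G3 v1=E4 v2=B4 (M3)
bar 2: v0=A3 v1=B3 v2=E5 (P5)
bar 3: v0=B3 v1=D4 v2=D5 (m3)
bar 4: v0=B3 v1=G4 v2=D5 (m3)
bar 5: v0=A3 v1=A4 v2=E5 (P5)
  R1 @ bar1.0: A4/E5 P5 -> E4/B4 P5 similar
  R2 @ bar2.0: G3/B4 M3 -> A3/E5 P5 similar
  R4 @ bar2.0: A3/B3 M2 untreated
  R1 @ bar5.0: G4/D5 P5 -> A4/E5 P5 similar

No (4 violations)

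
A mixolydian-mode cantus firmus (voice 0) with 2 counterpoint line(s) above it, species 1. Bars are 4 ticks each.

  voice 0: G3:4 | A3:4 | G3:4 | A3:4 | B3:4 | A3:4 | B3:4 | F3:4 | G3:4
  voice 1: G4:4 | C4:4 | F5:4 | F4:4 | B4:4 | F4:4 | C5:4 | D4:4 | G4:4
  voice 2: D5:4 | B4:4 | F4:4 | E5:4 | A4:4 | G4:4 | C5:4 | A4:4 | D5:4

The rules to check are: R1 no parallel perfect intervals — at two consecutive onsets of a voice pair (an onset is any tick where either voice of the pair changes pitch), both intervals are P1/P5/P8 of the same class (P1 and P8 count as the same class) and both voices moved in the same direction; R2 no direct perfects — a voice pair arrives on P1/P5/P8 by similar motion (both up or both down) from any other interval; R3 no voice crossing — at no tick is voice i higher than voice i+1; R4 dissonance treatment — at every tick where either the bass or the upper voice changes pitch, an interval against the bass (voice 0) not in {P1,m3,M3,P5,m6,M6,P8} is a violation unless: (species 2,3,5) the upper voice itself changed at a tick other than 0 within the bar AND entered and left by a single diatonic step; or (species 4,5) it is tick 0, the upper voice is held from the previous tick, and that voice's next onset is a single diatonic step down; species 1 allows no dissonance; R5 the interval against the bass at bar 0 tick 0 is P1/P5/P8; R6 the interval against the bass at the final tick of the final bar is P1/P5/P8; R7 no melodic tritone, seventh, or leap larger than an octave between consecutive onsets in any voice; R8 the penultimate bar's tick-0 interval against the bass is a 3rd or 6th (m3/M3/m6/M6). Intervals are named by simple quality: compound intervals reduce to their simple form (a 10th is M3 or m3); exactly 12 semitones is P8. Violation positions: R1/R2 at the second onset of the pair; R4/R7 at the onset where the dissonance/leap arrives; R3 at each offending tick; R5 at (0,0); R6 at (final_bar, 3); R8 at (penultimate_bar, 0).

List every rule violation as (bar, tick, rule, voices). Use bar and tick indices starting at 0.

(1, 0, R4, (0, 2))
(2, 0, R3, (1, 2))
(2, 0, R4, (0, 1))
(2, 0, R4, (0, 2))
(2, 0, R7, (1,))
(2, 0, R7, (2,))
(2, 1, R3, (1, 2))
(2, 2, R3, (1, 2))
(2, 3, R3, (1, 2))
(3, 0, R2, (0, 2))
(3, 0, R7, (2,))
(4, 0, R2, (0, 1))
(4, 0, R3, (1, 2))
(4, 0, R4, (0, 2))
(4, 0, R7, (1,))
(4, 1, R3, (1, 2))
(4, 2, R3, (1, 2))
(4, 3, R3, (1, 2))
(5, 0, R4, (0, 2))
(5, 0, R7, (1,))
(6, 0, R2, (1, 2))
(6, 0, R4, (0, 1))
(6, 0, R4, (0, 2))
(7, 0, R2, (1, 2))
(7, 0, R7, (0,))
(7, 0, R7, (1,))
(8, 0, R1, (1, 2))
(8, 0, R2, (0, 1))
(8, 0, R2, (0, 2))

bar 0: v0=G3 v1=G4 v2=D5 downbeat P5
bar 1: v0=A3 v1=C4 v2=B4 downbeat M2
bar 2: v0=G3 v1=F5 v2=F4 downbeat m7
bar 3: v0=A3 v1=F4 v2=E5 downbeat P5
bar 4: v0=B3 v1=B4 v2=A4 downbeat m7
bar 5: v0=A3 v1=F4 v2=G4 downbeat m7
bar 6: v0=B3 v1=C5 v2=C5 downbeat m2
bar 7: v0=F3 v1=D4 v2=A4 downbeat M3
bar 8: v0=G3 v1=G4 v2=D5 downbeat P5
  -> R4 @ bar 1 tick 0 v(0, 2): A3/B4 M2 untreated
  -> R3 @ bar 2 tick 0 v(1, 2): F5 above F4
  -> R4 @ bar 2 tick 0 v(0, 1): G3/F5 m7 untreated
  -> R4 @ bar 2 tick 0 v(0, 2): G3/F4 m7 untreated
  -> R7 @ bar 2 tick 0 v(1,): C4->F5 leap 17st
  -> R7 @ bar 2 tick 0 v(2,): B4->F4 leap 6st
  -> R3 @ bar 2 tick 1 v(1, 2): F5 above F4
  -> R3 @ bar 2 tick 2 v(1, 2): F5 above F4
  -> R3 @ bar 2 tick 3 v(1, 2): F5 above F4
  -> R2 @ bar 3 tick 0 v(0, 2): G3/F4 m7 -> A3/E5 P5 similar
  -> R7 @ bar 3 tick 0 v(2,): F4->E5 leap 11st
  -> R2 @ bar 4 tick 0 v(0, 1): A3/F4 m6 -> B3/B4 P8 similar
  -> R3 @ bar 4 tick 0 v(1, 2): B4 above A4
  -> R4 @ bar 4 tick 0 v(0, 2): B3/A4 m7 untreated
  -> R7 @ bar 4 tick 0 v(1,): F4->B4 leap 6st
  -> R3 @ bar 4 tick 1 v(1, 2): B4 above A4
  -> R3 @ bar 4 tick 2 v(1, 2): B4 above A4
  -> R3 @ bar 4 tick 3 v(1, 2): B4 above A4
  -> R4 @ bar 5 tick 0 v(0, 2): A3/G4 m7 untreated
  -> R7 @ bar 5 tick 0 v(1,): B4->F4 leap 6st
  -> R2 @ bar 6 tick 0 v(1, 2): F4/G4 M2 -> C5/C5 P1 similar
  -> R4 @ bar 6 tick 0 v(0, 1): B3/C5 m2 untreated
  -> R4 @ bar 6 tick 0 v(0, 2): B3/C5 m2 untreated
  -> R2 @ bar 7 tick 0 v(1, 2): C5/C5 P1 -> D4/A4 P5 similar
  -> R7 @ bar 7 tick 0 v(0,): B3->F3 leap 6st
  -> R7 @ bar 7 tick 0 v(1,): C5->D4 leap 10st
  -> R1 @ bar 8 tick 0 v(1, 2): D4/A4 P5 -> G4/D5 P5 similar
  -> R2 @ bar 8 tick 0 v(0, 1): F3/D4 M6 -> G3/G4 P8 similar
  -> R2 @ bar 8 tick 0 v(0, 2): F3/A4 M3 -> G3/D5 P5 similar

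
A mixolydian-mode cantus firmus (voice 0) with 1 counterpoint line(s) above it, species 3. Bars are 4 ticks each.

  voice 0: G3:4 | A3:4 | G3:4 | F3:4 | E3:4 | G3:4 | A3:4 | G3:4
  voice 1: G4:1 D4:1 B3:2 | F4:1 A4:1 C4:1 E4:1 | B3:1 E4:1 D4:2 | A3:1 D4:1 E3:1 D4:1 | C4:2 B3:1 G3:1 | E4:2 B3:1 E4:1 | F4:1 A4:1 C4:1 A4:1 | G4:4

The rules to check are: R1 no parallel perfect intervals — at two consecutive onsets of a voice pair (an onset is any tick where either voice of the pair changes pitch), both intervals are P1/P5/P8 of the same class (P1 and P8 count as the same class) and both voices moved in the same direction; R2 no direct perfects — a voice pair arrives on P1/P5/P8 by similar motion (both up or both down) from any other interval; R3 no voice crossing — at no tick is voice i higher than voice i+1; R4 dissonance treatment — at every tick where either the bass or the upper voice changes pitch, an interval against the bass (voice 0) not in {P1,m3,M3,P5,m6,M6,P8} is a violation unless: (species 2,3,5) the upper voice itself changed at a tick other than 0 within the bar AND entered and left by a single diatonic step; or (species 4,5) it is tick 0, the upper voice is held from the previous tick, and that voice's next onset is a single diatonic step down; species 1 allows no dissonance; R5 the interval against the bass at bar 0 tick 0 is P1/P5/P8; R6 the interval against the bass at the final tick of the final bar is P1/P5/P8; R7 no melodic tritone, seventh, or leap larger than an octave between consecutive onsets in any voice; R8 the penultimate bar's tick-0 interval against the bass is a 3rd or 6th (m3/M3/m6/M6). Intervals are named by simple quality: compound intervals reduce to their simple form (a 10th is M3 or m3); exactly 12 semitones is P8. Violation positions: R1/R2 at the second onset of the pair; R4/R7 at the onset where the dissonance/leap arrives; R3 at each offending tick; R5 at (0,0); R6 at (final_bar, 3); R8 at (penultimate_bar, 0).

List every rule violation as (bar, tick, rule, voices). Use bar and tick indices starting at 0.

bar 0: v0=G3 v1=G4 downbeat P8
bar 1: v0=A3 v1=F4 downbeat m6
bar 2: v0=G3 v1=B3 downbeat M3
bar 3: v0=F3 v1=A3 downbeat M3
bar 4: v0=E3 v1=C4 downbeat m6
bar 5: v0=G3 v1=E4 downbeat M6
bar 6: v0=A3 v1=F4 downbeat m6
bar 7: v0=G3 v1=G4 downbeat P8
  -> R7 @ bar 1 tick 0 v(1,): B3->F4 leap 6st
  -> R3 @ bar 3 tick 2 v(0, 1): F3 above E3
  -> R4 @ bar 3 tick 2 v(0, 1): F3/E3 m2 untreated
  -> R7 @ bar 3 tick 2 v(1,): D4->E3 leap 10st
  -> R7 @ bar 3 tick 3 v(1,): E3->D4 leap 10st
  -> R1 @ bar 7 tick 0 v(0, 1): A3/A4 P8 -> G3/G4 P8 similar

(1, 0, R7, (1,))
(3, 2, R3, (0, 1))
(3, 2, R4, (0, 1))
(3, 2, R7, (1,))
(3, 3, R7, (1,))
(7, 0, R1, (0, 1))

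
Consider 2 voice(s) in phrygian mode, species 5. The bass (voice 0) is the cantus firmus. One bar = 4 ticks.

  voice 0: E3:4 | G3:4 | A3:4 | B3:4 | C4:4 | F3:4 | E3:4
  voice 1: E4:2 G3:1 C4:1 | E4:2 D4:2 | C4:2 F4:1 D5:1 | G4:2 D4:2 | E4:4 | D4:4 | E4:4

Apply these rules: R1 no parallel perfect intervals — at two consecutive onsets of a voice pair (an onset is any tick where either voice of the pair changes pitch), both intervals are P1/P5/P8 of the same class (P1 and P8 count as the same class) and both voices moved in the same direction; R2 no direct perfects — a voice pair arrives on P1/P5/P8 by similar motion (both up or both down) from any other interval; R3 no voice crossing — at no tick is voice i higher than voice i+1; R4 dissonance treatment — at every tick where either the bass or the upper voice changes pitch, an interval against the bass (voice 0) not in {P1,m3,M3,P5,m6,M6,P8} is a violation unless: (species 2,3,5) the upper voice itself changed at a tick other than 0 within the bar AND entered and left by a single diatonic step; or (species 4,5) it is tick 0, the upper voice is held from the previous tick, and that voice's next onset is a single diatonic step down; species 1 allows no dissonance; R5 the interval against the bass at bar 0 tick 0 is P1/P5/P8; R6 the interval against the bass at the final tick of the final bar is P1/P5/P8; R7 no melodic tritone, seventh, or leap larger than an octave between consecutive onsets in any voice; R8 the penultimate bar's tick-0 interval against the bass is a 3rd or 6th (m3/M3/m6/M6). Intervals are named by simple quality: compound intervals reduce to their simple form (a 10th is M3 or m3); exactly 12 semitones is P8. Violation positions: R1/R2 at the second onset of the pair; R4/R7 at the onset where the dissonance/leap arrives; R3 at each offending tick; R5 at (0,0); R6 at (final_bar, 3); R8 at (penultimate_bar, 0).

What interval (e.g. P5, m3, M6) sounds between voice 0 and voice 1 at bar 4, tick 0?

M3

voice 0=C4 voice 1=E4 -> M3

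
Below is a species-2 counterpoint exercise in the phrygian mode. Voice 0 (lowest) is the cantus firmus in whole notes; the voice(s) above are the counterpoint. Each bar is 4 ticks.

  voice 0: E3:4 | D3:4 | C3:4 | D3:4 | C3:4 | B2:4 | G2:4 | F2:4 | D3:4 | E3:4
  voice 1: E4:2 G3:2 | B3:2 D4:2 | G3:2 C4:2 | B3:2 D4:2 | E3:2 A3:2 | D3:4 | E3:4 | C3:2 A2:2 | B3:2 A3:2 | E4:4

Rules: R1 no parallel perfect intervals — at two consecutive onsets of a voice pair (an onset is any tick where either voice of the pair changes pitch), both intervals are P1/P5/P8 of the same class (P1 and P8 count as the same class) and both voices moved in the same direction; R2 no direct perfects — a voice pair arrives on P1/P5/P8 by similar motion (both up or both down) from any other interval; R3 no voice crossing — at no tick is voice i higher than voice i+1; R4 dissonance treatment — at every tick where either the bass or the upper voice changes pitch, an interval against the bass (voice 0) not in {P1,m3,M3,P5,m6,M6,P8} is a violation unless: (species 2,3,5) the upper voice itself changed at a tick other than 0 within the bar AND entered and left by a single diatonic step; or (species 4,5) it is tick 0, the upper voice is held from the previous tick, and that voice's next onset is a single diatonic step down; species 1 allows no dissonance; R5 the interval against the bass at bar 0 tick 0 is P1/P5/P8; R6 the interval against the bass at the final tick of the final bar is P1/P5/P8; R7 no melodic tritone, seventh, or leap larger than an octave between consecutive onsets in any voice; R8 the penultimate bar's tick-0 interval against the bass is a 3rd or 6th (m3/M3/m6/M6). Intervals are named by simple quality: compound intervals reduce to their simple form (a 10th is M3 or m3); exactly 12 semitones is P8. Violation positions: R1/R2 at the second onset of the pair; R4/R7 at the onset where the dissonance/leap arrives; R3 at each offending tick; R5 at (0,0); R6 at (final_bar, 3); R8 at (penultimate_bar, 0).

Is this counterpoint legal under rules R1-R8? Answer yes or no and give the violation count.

No (5 violations)

bar 0: v0=E3 v1=E4 (P8)
bar 1: v0=D3 v1=B3 (M6)
bar 2: v0=C3 v1=G3 (P5)
bar 3: v0=D3 v1=B3 (M6)
bar 4: v0=C3 v1=E3 (M3)
bar 5: v0=B2 v1=D3 (m3)
bar 6: v0=G2 v1=E3 (M6)
bar 7: v0=F2 v1=C3 (P5)
bar 8: v0=D3 v1=B3 (M6)
bar 9: v0=E3 v1=E4 (P8)
  R2 @ bar2.0: D3/D4 P8 -> C3/G3 P5 similar
  R7 @ bar4.0: D4->E3 leap 10st
  R2 @ bar7.0: G2/E3 M6 -> F2/C3 P5 similar
  R7 @ bar8.0: A2->B3 leap 14st
  R2 @ bar9.0: D3/A3 P5 -> E3/E4 P8 similar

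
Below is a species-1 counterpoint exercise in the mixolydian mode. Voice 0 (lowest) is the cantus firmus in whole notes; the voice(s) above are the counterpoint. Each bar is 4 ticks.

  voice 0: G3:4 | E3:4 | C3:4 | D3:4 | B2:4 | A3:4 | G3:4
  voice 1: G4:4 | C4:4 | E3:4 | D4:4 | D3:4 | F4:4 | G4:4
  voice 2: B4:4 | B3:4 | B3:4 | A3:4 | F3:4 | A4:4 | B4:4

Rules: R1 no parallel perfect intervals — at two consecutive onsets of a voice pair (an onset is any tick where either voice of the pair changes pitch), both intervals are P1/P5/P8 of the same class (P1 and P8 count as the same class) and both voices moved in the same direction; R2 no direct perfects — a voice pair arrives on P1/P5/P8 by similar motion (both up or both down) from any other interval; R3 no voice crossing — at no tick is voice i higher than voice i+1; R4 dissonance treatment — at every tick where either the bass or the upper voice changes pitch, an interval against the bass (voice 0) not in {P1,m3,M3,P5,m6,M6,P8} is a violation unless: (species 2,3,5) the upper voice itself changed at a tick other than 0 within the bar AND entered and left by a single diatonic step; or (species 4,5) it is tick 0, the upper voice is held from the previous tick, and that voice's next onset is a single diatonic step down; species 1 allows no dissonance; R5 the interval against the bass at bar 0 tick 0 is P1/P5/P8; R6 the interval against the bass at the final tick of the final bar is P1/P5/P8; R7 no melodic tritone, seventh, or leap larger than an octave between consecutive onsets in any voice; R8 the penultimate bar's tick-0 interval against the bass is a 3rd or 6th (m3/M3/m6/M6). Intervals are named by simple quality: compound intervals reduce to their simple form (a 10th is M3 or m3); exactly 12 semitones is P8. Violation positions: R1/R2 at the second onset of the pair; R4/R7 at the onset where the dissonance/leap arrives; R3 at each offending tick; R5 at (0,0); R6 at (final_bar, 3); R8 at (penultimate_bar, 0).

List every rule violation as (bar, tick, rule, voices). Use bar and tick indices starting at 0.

(0, 0, R5, (0, 2))
(1, 0, R2, (0, 2))
(1, 0, R3, (1, 2))
(1, 1, R3, (1, 2))
(1, 2, R3, (1, 2))
(1, 3, R3, (1, 2))
(2, 0, R4, (0, 2))
(3, 0, R2, (0, 1))
(3, 0, R3, (1, 2))
(3, 0, R7, (1,))
(3, 1, R3, (1, 2))
(3, 2, R3, (1, 2))
(3, 3, R3, (1, 2))
(4, 0, R4, (0, 2))
(5, 0, R2, (0, 2))
(5, 0, R7, (0,))
(5, 0, R7, (1,))
(5, 0, R7, (2,))
(5, 0, R8, (0, 2))
(6, 3, R6, (0, 2))

bar 0: v0=G3 v1=G4 v2=B4 downbeat M3
bar 1: v0=E3 v1=C4 v2=B3 downbeat P5
bar 2: v0=C3 v1=E3 v2=B3 downbeat M7
bar 3: v0=D3 v1=D4 v2=A3 downbeat P5
bar 4: v0=B2 v1=D3 v2=F3 downbeat TT
bar 5: v0=A3 v1=F4 v2=A4 downbeat P8
bar 6: v0=G3 v1=G4 v2=B4 downbeat M3
  -> R5 @ bar 0 tick 0 v(0, 2): opens on M3
  -> R2 @ bar 1 tick 0 v(0, 2): G3/B4 M3 -> E3/B3 P5 similar
  -> R3 @ bar 1 tick 0 v(1, 2): C4 above B3
  -> R3 @ bar 1 tick 1 v(1, 2): C4 above B3
  -> R3 @ bar 1 tick 2 v(1, 2): C4 above B3
  -> R3 @ bar 1 tick 3 v(1, 2): C4 above B3
  -> R4 @ bar 2 tick 0 v(0, 2): C3/B3 M7 untreated
  -> R2 @ bar 3 tick 0 v(0, 1): C3/E3 M3 -> D3/D4 P8 similar
  -> R3 @ bar 3 tick 0 v(1, 2): D4 above A3
  -> R7 @ bar 3 tick 0 v(1,): E3->D4 leap 10st
  -> R3 @ bar 3 tick 1 v(1, 2): D4 above A3
  -> R3 @ bar 3 tick 2 v(1, 2): D4 above A3
  -> R3 @ bar 3 tick 3 v(1, 2): D4 above A3
  -> R4 @ bar 4 tick 0 v(0, 2): B2/F3 TT untreated
  -> R2 @ bar 5 tick 0 v(0, 2): B2/F3 TT -> A3/A4 P8 similar
  -> R7 @ bar 5 tick 0 v(0,): B2->A3 leap 10st
  -> R7 @ bar 5 tick 0 v(1,): D3->F4 leap 15st
  -> R7 @ bar 5 tick 0 v(2,): F3->A4 leap 16st
  -> R8 @ bar 5 tick 0 v(0, 2): penult P8 not 3rd/6th
  -> R6 @ bar 6 tick 3 v(0, 2): closes on M3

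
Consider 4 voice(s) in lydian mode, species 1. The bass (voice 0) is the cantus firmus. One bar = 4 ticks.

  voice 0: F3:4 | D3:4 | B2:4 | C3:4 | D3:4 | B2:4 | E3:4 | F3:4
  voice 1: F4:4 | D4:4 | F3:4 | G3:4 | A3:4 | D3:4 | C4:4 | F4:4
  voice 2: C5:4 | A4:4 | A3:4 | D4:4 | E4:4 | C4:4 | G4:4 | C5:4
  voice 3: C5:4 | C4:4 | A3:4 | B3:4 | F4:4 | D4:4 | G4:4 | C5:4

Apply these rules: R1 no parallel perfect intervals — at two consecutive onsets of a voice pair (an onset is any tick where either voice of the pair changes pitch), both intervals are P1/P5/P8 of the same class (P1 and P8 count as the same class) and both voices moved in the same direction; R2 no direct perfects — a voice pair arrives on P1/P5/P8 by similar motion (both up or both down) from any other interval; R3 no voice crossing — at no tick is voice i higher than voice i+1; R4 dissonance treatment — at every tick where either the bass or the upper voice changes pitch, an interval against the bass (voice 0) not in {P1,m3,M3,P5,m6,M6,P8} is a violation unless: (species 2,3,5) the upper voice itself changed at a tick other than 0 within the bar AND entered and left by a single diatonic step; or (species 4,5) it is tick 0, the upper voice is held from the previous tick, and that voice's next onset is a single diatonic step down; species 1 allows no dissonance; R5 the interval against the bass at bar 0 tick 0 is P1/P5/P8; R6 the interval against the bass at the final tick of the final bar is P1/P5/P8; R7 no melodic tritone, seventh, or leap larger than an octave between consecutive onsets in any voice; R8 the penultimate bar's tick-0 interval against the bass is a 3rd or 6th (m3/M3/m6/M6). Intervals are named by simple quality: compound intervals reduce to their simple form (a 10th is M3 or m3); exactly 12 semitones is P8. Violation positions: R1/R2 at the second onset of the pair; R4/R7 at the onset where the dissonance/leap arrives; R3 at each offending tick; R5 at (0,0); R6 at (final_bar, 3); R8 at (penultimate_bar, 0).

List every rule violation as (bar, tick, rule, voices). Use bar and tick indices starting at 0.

bar 0: v0=F3 v1=F4 v2=C5 v3=C5 downbeat P5
bar 1: v0=D3 v1=D4 v2=A4 v3=C4 downbeat m7
bar 2: v0=B2 v1=F3 v2=A3 v3=A3 downbeat m7
bar 3: v0=C3 v1=G3 v2=D4 v3=B3 downbeat M7
bar 4: v0=D3 v1=A3 v2=E4 v3=F4 downbeat m3
bar 5: v0=B2 v1=D3 v2=C4 v3=D4 downbeat m3
bar 6: v0=E3 v1=C4 v2=G4 v3=G4 downbeat m3
bar 7: v0=F3 v1=F4 v2=C5 v3=C5 downbeat P5
  -> R1 @ bar 1 tick 0 v(0, 1): F3/F4 P8 -> D3/D4 P8 similar
  -> R1 @ bar 1 tick 0 v(0, 2): F3/C5 P5 -> D3/A4 P5 similar
  -> R1 @ bar 1 tick 0 v(1, 2): F4/C5 P5 -> D4/A4 P5 similar
  -> R3 @ bar 1 tick 0 v(2, 3): A4 above C4
  -> R4 @ bar 1 tick 0 v(0, 3): D3/C4 m7 untreated
  -> R3 @ bar 1 tick 1 v(2, 3): A4 above C4
  -> R3 @ bar 1 tick 2 v(2, 3): A4 above C4
  -> R3 @ bar 1 tick 3 v(2, 3): A4 above C4
  -> R2 @ bar 2 tick 0 v(2, 3): A4/C4 M6 -> A3/A3 P1 similar
  -> R4 @ bar 2 tick 0 v(0, 1): B2/F3 TT untreated
  -> R4 @ bar 2 tick 0 v(0, 2): B2/A3 m7 untreated
  -> R4 @ bar 2 tick 0 v(0, 3): B2/A3 m7 untreated
  -> R2 @ bar 3 tick 0 v(0, 1): B2/F3 TT -> C3/G3 P5 similar
  -> R2 @ bar 3 tick 0 v(1, 2): F3/A3 M3 -> G3/D4 P5 similar
  -> R3 @ bar 3 tick 0 v(2, 3): D4 above B3
  -> R4 @ bar 3 tick 0 v(0, 2): C3/D4 M2 untreated
  -> R4 @ bar 3 tick 0 v(0, 3): C3/B3 M7 untreated
  -> R3 @ bar 3 tick 1 v(2, 3): D4 above B3
  -> R3 @ bar 3 tick 2 v(2, 3): D4 above B3
  -> R3 @ bar 3 tick 3 v(2, 3): D4 above B3
  -> R1 @ bar 4 tick 0 v(0, 1): C3/G3 P5 -> D3/A3 P5 similar
  -> R1 @ bar 4 tick 0 v(1, 2): G3/D4 P5 -> A3/E4 P5 similar
  -> R4 @ bar 4 tick 0 v(0, 2): D3/E4 M2 untreated
  -> R7 @ bar 4 tick 0 v(3,): B3->F4 leap 6st
  -> R2 @ bar 5 tick 0 v(1, 3): A3/F4 m6 -> D3/D4 P8 similar
  -> R4 @ bar 5 tick 0 v(0, 2): B2/C4 m2 untreated
  -> R2 @ bar 6 tick 0 v(1, 2): D3/C4 m7 -> C4/G4 P5 similar
  -> R2 @ bar 6 tick 0 v(1, 3): D3/D4 P8 -> C4/G4 P5 similar
  -> R2 @ bar 6 tick 0 v(2, 3): C4/D4 M2 -> G4/G4 P1 similar
  -> R7 @ bar 6 tick 0 v(1,): D3->C4 leap 10st
  -> R1 @ bar 7 tick 0 v(1, 2): C4/G4 P5 -> F4/C5 P5 similar
  -> R1 @ bar 7 tick 0 v(1, 3): C4/G4 P5 -> F4/C5 P5 similar
  -> R1 @ bar 7 tick 0 v(2, 3): G4/G4 P1 -> C5/C5 P1 similar
  -> R2 @ bar 7 tick 0 v(0, 1): E3/C4 m6 -> F3/F4 P8 similar
  -> R2 @ bar 7 tick 0 v(0, 2): E3/G4 m3 -> F3/C5 P5 similar
  -> R2 @ bar 7 tick 0 v(0, 3): E3/G4 m3 -> F3/C5 P5 similar

(1, 0, R1, (0, 1))
(1, 0, R1, (0, 2))
(1, 0, R1, (1, 2))
(1, 0, R3, (2, 3))
(1, 0, R4, (0, 3))
(1, 1, R3, (2, 3))
(1, 2, R3, (2, 3))
(1, 3, R3, (2, 3))
(2, 0, R2, (2, 3))
(2, 0, R4, (0, 1))
(2, 0, R4, (0, 2))
(2, 0, R4, (0, 3))
(3, 0, R2, (0, 1))
(3, 0, R2, (1, 2))
(3, 0, R3, (2, 3))
(3, 0, R4, (0, 2))
(3, 0, R4, (0, 3))
(3, 1, R3, (2, 3))
(3, 2, R3, (2, 3))
(3, 3, R3, (2, 3))
(4, 0, R1, (0, 1))
(4, 0, R1, (1, 2))
(4, 0, R4, (0, 2))
(4, 0, R7, (3,))
(5, 0, R2, (1, 3))
(5, 0, R4, (0, 2))
(6, 0, R2, (1, 2))
(6, 0, R2, (1, 3))
(6, 0, R2, (2, 3))
(6, 0, R7, (1,))
(7, 0, R1, (1, 2))
(7, 0, R1, (1, 3))
(7, 0, R1, (2, 3))
(7, 0, R2, (0, 1))
(7, 0, R2, (0, 2))
(7, 0, R2, (0, 3))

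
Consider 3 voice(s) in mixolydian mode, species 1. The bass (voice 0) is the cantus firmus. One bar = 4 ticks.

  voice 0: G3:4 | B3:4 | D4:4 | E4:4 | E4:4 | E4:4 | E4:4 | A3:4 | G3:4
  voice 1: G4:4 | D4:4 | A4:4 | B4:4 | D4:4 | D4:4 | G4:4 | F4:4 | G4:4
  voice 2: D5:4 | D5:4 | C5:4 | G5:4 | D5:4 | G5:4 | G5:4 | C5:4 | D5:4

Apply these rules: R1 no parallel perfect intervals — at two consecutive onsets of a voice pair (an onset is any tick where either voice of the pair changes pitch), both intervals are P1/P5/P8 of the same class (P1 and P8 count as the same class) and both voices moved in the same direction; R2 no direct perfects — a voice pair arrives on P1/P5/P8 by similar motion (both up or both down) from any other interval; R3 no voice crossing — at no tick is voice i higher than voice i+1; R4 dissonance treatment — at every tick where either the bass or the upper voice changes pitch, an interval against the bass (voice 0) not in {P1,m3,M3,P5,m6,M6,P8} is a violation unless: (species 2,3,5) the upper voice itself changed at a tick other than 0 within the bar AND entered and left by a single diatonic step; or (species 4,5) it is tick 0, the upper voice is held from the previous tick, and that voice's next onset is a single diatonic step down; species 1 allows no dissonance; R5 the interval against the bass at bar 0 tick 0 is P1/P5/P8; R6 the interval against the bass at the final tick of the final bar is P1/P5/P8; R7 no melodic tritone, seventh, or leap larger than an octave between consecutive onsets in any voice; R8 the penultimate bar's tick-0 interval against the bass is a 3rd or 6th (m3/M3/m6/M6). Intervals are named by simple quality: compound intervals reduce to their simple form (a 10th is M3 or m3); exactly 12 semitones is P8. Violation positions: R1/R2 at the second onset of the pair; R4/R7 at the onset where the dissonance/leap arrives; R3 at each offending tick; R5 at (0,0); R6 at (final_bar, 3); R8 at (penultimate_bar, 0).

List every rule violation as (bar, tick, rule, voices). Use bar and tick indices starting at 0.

bar 0: v0=G3 v1=G4 v2=D5 downbeat P5
bar 1: v0=B3 v1=D4 v2=D5 downbeat m3
bar 2: v0=D4 v1=A4 v2=C5 downbeat m7
bar 3: v0=E4 v1=B4 v2=G5 downbeat m3
bar 4: v0=E4 v1=D4 v2=D5 downbeat m7
bar 5: v0=E4 v1=D4 v2=G5 downbeat m3
bar 6: v0=E4 v1=G4 v2=G5 downbeat m3
bar 7: v0=A3 v1=F4 v2=C5 downbeat m3
bar 8: v0=G3 v1=G4 v2=D5 downbeat P5
  -> R2 @ bar 2 tick 0 v(0, 1): B3/D4 m3 -> D4/A4 P5 similar
  -> R4 @ bar 2 tick 0 v(0, 2): D4/C5 m7 untreated
  -> R1 @ bar 3 tick 0 v(0, 1): D4/A4 P5 -> E4/B4 P5 similar
  -> R2 @ bar 4 tick 0 v(1, 2): B4/G5 m6 -> D4/D5 P8 similar
  -> R3 @ bar 4 tick 0 v(0, 1): E4 above D4
  -> R4 @ bar 4 tick 0 v(0, 1): E4/D4 M2 untreated
  -> R4 @ bar 4 tick 0 v(0, 2): E4/D5 m7 untreated
  -> R3 @ bar 4 tick 1 v(0, 1): E4 above D4
  -> R3 @ bar 4 tick 2 v(0, 1): E4 above D4
  -> R3 @ bar 4 tick 3 v(0, 1): E4 above D4
  -> R3 @ bar 5 tick 0 v(0, 1): E4 above D4
  -> R3 @ bar 5 tick 1 v(0, 1): E4 above D4
  -> R3 @ bar 5 tick 2 v(0, 1): E4 above D4
  -> R3 @ bar 5 tick 3 v(0, 1): E4 above D4
  -> R2 @ bar 7 tick 0 v(1, 2): G4/G5 P8 -> F4/C5 P5 similar
  -> R1 @ bar 8 tick 0 v(1, 2): F4/C5 P5 -> G4/D5 P5 similar

(2, 0, R2, (0, 1))
(2, 0, R4, (0, 2))
(3, 0, R1, (0, 1))
(4, 0, R2, (1, 2))
(4, 0, R3, (0, 1))
(4, 0, R4, (0, 1))
(4, 0, R4, (0, 2))
(4, 1, R3, (0, 1))
(4, 2, R3, (0, 1))
(4, 3, R3, (0, 1))
(5, 0, R3, (0, 1))
(5, 1, R3, (0, 1))
(5, 2, R3, (0, 1))
(5, 3, R3, (0, 1))
(7, 0, R2, (1, 2))
(8, 0, R1, (1, 2))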